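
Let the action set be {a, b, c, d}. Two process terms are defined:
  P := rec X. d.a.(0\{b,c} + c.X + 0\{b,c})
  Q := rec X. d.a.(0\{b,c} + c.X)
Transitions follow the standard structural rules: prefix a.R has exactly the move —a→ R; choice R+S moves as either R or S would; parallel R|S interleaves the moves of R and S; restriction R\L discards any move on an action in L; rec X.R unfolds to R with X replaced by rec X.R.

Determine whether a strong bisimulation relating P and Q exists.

Reachable graph of P (3 states):
  p0 = rec X. d.a.(0\{b,c} + c.X + 0\{b,c}) :: -d-> p1
  p1 = a.(0\{b,c} + c.(rec X. d.a.(0\{b,c} + c.X + 0\{b,c})) + 0\{b,c}) :: -a-> p2
  p2 = 0\{b,c} + c.(rec X. d.a.(0\{b,c} + c.X + 0\{b,c})) + 0\{b,c} :: -c-> p0
Reachable graph of Q (3 states):
  q0 = rec X. d.a.(0\{b,c} + c.X) :: -d-> q1
  q1 = a.(0\{b,c} + c.(rec X. d.a.(0\{b,c} + c.X))) :: -a-> q2
  q2 = 0\{b,c} + c.(rec X. d.a.(0\{b,c} + c.X)) :: -c-> q0
Coarsest stable partition (strong bisimilarity classes):
  B0 = {p0, q0}
  B1 = {p1, q1}
  B2 = {p2, q2}
p0 ∈ B0, q0 ∈ B0 → same block

bisimilar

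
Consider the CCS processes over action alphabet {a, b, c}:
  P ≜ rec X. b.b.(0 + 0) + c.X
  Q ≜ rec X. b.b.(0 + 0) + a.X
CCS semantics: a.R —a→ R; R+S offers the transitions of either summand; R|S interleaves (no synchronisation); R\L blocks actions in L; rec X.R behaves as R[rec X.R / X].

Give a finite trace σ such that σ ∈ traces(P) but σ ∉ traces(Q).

LTS(P): 3 reachable states
  u0 = rec X. b.b.(0 + 0) + c.X :: -b-> u1, -c-> u0
  u1 = b.(0 + 0) :: -b-> u2
  u2 = 0 + 0 :: (no moves)
LTS(Q): 3 reachable states
  v0 = rec X. b.b.(0 + 0) + a.X :: -a-> v0, -b-> v1
  v1 = b.(0 + 0) :: -b-> v2
  v2 = 0 + 0 :: (no moves)
Trace ⟨c⟩ through P, begin at {u0}:
  after c @ step 1: {u0}
  — P admits the full trace.
Trace ⟨c⟩ through Q, begin at {v0}:
  after c @ step 1: no successor for Q

c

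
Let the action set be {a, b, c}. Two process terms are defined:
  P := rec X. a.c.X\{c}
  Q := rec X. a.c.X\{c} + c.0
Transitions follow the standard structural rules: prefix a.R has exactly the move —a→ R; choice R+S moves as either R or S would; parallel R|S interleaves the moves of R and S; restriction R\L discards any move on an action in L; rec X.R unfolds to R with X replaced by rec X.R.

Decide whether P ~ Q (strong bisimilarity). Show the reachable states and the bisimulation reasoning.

P's transition system — 4 states:
  p0 = rec X. a.c.X\{c} :: --a--▸ p1
  p1 = c.(rec X. a.c.X\{c})\{c} :: --c--▸ p2
  p2 = (rec X. a.c.X\{c})\{c} :: --a--▸ p3
  p3 = (c.(rec X. a.c.X\{c})\{c})\{c} :: stopped
Q's transition system — 5 states:
  q0 = rec X. a.c.X\{c} + c.0 :: --a--▸ q1, --c--▸ q2
  q1 = c.(rec X. a.c.X\{c} + c.0)\{c} :: --c--▸ q3
  q2 = 0 :: stopped
  q3 = (rec X. a.c.X\{c} + c.0)\{c} :: --a--▸ q4
  q4 = (c.(rec X. a.c.X\{c} + c.0)\{c})\{c} :: stopped
Coarsest stable partition (strong bisimilarity classes):
  B0 = {p0}
  B1 = {p1, q1}
  B2 = {p2, q3}
  B3 = {p3, q2, q4}
  B4 = {q0}
p0 ∈ B0, q0 ∈ B4 → different blocks

NO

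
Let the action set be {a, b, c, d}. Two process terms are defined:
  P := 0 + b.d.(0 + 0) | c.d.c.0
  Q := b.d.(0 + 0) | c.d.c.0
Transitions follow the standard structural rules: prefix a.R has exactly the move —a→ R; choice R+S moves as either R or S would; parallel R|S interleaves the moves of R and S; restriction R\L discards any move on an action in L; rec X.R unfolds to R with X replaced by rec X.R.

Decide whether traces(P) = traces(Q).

trace-equivalent

P's transition system — 12 states:
  m0 = 0 + b.d.(0 + 0) | c.d.c.0 → =b=> m1, =c=> m2
  m1 = d.(0 + 0) | c.d.c.0 → =c=> m3, =d=> m4
  m2 = b.d.(0 + 0) | d.c.0 → =b=> m3, =d=> m5
  m3 = d.(0 + 0) | d.c.0 → =d=> m6, =d=> m7
  m4 = (0 + 0) | c.d.c.0 → =c=> m6
  m5 = b.d.(0 + 0) | c.0 → =b=> m7, =c=> m8
  m6 = (0 + 0) | d.c.0 → =d=> m9
  m7 = d.(0 + 0) | c.0 → =c=> m10, =d=> m9
  m8 = b.d.(0 + 0) | 0 → =b=> m10
  m9 = (0 + 0) | c.0 → =c=> m11
  m10 = d.(0 + 0) | 0 → =d=> m11
  m11 = (0 + 0) | 0 → ·
Q's transition system — 12 states:
  n0 = b.d.(0 + 0) | c.d.c.0 → =b=> n1, =c=> n2
  n1 = d.(0 + 0) | c.d.c.0 → =c=> n3, =d=> n4
  n2 = b.d.(0 + 0) | d.c.0 → =b=> n3, =d=> n5
  n3 = d.(0 + 0) | d.c.0 → =d=> n6, =d=> n7
  n4 = (0 + 0) | c.d.c.0 → =c=> n6
  n5 = b.d.(0 + 0) | c.0 → =b=> n7, =c=> n8
  n6 = (0 + 0) | d.c.0 → =d=> n9
  n7 = d.(0 + 0) | c.0 → =c=> n10, =d=> n9
  n8 = b.d.(0 + 0) | 0 → =b=> n10
  n9 = (0 + 0) | c.0 → =c=> n11
  n10 = d.(0 + 0) | 0 → =d=> n11
  n11 = (0 + 0) | 0 → ·
Coarsest stable partition (strong bisimilarity classes):
  B0 = {m0, n0}
  B1 = {m2, n2}
  B2 = {m5, n5}
  B3 = {m7, n7}
  B4 = {m9, n9}
  B5 = {m11, n11}
  B6 = {m10, n10}
  B7 = {m8, n8}
  B8 = {m3, n3}
  B9 = {m6, n6}
  B10 = {m1, n1}
  B11 = {m4, n4}
m0 ∈ B0, n0 ∈ B0 → same block
Bisimilar ⇒ trace-equivalent.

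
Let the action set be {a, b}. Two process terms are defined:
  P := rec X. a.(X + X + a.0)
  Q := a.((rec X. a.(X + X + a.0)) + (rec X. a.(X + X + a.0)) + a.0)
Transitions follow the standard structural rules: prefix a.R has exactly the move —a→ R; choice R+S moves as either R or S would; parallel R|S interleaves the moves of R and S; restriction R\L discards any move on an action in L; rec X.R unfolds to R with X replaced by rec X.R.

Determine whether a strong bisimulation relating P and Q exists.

LTS(P): 3 reachable states
  m0 = rec X. a.(X + X + a.0) :: --a--▸ m1
  m1 = (rec X. a.(X + X + a.0)) + (rec X. a.(X + X + a.0)) + a.0 :: --a--▸ m1, --a--▸ m2
  m2 = 0 :: ·
LTS(Q): 3 reachable states
  n0 = a.((rec X. a.(X + X + a.0)) + (rec X. a.(X + X + a.0)) + a.0) :: --a--▸ n1
  n1 = (rec X. a.(X + X + a.0)) + (rec X. a.(X + X + a.0)) + a.0 :: --a--▸ n1, --a--▸ n2
  n2 = 0 :: ·
Partition-refinement fixed point:
  B0 = {m0, n0}
  B1 = {m1, n1}
  B2 = {m2, n2}
m0 ∈ B0, n0 ∈ B0 → same block

YES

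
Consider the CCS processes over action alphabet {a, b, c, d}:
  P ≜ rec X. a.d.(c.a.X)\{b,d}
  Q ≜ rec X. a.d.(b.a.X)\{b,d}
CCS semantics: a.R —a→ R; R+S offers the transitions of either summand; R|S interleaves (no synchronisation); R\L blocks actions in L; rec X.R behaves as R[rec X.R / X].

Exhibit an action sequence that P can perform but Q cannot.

adc

P's transition system — 6 states:
  s0 = rec X. a.d.(c.a.X)\{b,d} → —a→ s1
  s1 = d.(c.a.(rec X. a.d.(c.a.X)\{b,d}))\{b,d} → —d→ s2
  s2 = (c.a.(rec X. a.d.(c.a.X)\{b,d}))\{b,d} → —c→ s3
  s3 = (a.(rec X. a.d.(c.a.X)\{b,d}))\{b,d} → —a→ s4
  s4 = (rec X. a.d.(c.a.X)\{b,d})\{b,d} → —a→ s5
  s5 = (d.(c.a.(rec X. a.d.(c.a.X)\{b,d}))\{b,d})\{b,d} → (no moves)
Q's transition system — 3 states:
  t0 = rec X. a.d.(b.a.X)\{b,d} → —a→ t1
  t1 = d.(b.a.(rec X. a.d.(b.a.X)\{b,d}))\{b,d} → —d→ t2
  t2 = (b.a.(rec X. a.d.(b.a.X)\{b,d}))\{b,d} → (no moves)
Trace ⟨adc⟩ through P, begin at {s0}:
  after a @ step 1: {s1}
  after d @ step 2: {s2}
  after c @ step 3: {s3}
  ✓ P
Trace ⟨adc⟩ through Q, begin at {t0}:
  after a @ step 1: {t1}
  after d @ step 2: {t2}
  after c @ step 3: ∅ (Q stuck)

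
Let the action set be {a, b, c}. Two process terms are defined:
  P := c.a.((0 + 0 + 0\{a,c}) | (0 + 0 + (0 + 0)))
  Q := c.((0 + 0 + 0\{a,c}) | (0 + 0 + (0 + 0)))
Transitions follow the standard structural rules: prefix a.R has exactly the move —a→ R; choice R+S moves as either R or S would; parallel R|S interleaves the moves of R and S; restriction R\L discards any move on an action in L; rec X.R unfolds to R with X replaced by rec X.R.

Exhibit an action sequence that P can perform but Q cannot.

ca

P's transition system — 3 states:
  p0 = c.a.((0 + 0 + 0\{a,c}) | (0 + 0 + (0 + 0))) :: =c=> p1
  p1 = a.((0 + 0 + 0\{a,c}) | (0 + 0 + (0 + 0))) :: =a=> p2
  p2 = (0 + 0 + 0\{a,c}) | (0 + 0 + (0 + 0)) :: deadlocked
Q's transition system — 2 states:
  q0 = c.((0 + 0 + 0\{a,c}) | (0 + 0 + (0 + 0))) :: =c=> q1
  q1 = (0 + 0 + 0\{a,c}) | (0 + 0 + (0 + 0)) :: deadlocked
Run σ = ⟨ca⟩ on P: start {p0}
  step 1 (c): {p1}
  step 2 (a): {p2}
  ✓ P
Run σ = ⟨ca⟩ on Q: start {q0}
  step 1 (c): {q1}
  step 2 (a): no successor for Q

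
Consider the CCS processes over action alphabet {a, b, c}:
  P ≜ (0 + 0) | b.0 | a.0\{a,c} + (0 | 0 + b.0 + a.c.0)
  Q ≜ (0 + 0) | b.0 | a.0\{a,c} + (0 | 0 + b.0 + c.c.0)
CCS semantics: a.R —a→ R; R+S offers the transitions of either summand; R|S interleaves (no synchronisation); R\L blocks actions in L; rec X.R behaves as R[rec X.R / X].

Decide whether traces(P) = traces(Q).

P's transition system — 6 states:
  m0 = (0 + 0) | b.0 | a.0\{a,c} + (0 | 0 + b.0 + a.c.0) :: -a-> m1, -a-> m2, -b-> m3, -b-> m4
  m1 = (0 + 0) | b.0 | 0\{a,c} :: -b-> m5
  m2 = c.0 :: -c-> m4
  m3 = (0 + 0) | 0 | a.0\{a,c} :: -a-> m5
  m4 = 0 :: stopped
  m5 = (0 + 0) | 0 | 0\{a,c} :: stopped
Q's transition system — 6 states:
  n0 = (0 + 0) | b.0 | a.0\{a,c} + (0 | 0 + b.0 + c.c.0) :: -a-> n1, -b-> n2, -b-> n3, -c-> n4
  n1 = (0 + 0) | b.0 | 0\{a,c} :: -b-> n5
  n2 = (0 + 0) | 0 | a.0\{a,c} :: -a-> n5
  n3 = 0 :: stopped
  n4 = c.0 :: -c-> n3
  n5 = (0 + 0) | 0 | 0\{a,c} :: stopped
Run σ = ⟨ac⟩ on P: start {m0}
  step 1 (a): {m1, m2}
  step 2 (c): {m4}
  — P admits the full trace.
Run σ = ⟨ac⟩ on Q: start {n0}
  step 1 (a): {n1}
  step 2 (c): ∅ (Q stuck)

trace-distinct — witness ⟨ac⟩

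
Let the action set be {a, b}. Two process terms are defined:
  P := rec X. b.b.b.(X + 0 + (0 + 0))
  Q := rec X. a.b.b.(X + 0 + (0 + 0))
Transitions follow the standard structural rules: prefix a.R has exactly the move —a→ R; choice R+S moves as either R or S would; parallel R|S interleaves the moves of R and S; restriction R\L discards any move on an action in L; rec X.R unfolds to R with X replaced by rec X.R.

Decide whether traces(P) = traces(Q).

P's transition system — 4 states:
  p0 = rec X. b.b.b.(X + 0 + (0 + 0)) :: —b→ p1
  p1 = b.b.((rec X. b.b.b.(X + 0 + (0 + 0))) + 0 + (0 + 0)) :: —b→ p2
  p2 = b.((rec X. b.b.b.(X + 0 + (0 + 0))) + 0 + (0 + 0)) :: —b→ p3
  p3 = (rec X. b.b.b.(X + 0 + (0 + 0))) + 0 + (0 + 0) :: —b→ p1
Q's transition system — 4 states:
  q0 = rec X. a.b.b.(X + 0 + (0 + 0)) :: —a→ q1
  q1 = b.b.((rec X. a.b.b.(X + 0 + (0 + 0))) + 0 + (0 + 0)) :: —b→ q2
  q2 = b.((rec X. a.b.b.(X + 0 + (0 + 0))) + 0 + (0 + 0)) :: —b→ q3
  q3 = (rec X. a.b.b.(X + 0 + (0 + 0))) + 0 + (0 + 0) :: —a→ q1
Trace ⟨b⟩ through P, begin at {p0}:
  after b @ step 1: {p1}
  — P admits the full trace.
Trace ⟨b⟩ through Q, begin at {q0}:
  after b @ step 1: no successor for Q

trace-distinct — witness ⟨b⟩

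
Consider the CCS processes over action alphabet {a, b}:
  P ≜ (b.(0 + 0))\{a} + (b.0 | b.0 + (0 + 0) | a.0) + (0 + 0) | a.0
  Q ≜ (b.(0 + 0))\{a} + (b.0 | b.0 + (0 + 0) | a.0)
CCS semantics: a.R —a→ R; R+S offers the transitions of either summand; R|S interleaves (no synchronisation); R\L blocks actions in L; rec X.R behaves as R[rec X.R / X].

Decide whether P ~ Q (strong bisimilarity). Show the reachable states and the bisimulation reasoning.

YES

P's transition system — 6 states:
  s0 = (b.(0 + 0))\{a} + (b.0 | b.0 + (0 + 0) | a.0) + (0 + 0) | a.0 :: =a=> s1, =b=> s2, =b=> s3, =b=> s4
  s1 = (0 + 0) | 0 :: (no moves)
  s2 = (0 + 0)\{a} :: (no moves)
  s3 = 0 | b.0 :: =b=> s5
  s4 = b.0 | 0 :: =b=> s5
  s5 = 0 | 0 :: (no moves)
Q's transition system — 6 states:
  t0 = (b.(0 + 0))\{a} + (b.0 | b.0 + (0 + 0) | a.0) :: =a=> t1, =b=> t2, =b=> t3, =b=> t4
  t1 = (0 + 0) | 0 :: (no moves)
  t2 = (0 + 0)\{a} :: (no moves)
  t3 = 0 | b.0 :: =b=> t5
  t4 = b.0 | 0 :: =b=> t5
  t5 = 0 | 0 :: (no moves)
Bisimilarity quotient blocks:
  B0 = {s0, t0}
  B1 = {s3, s4, t3, t4}
  B2 = {s1, s2, s5, t1, t2, t5}
s0 ∈ B0, t0 ∈ B0 → same block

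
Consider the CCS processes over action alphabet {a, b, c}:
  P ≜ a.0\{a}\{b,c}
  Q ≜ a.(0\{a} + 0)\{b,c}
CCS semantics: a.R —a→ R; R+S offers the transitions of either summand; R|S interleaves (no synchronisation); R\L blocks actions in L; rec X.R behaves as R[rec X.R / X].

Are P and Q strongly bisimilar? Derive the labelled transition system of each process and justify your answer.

YES

P's transition system — 2 states:
  u0 = a.0\{a}\{b,c} has moves ··a··> u1
  u1 = 0\{a}\{b,c} has moves ·
Q's transition system — 2 states:
  v0 = a.(0\{a} + 0)\{b,c} has moves ··a··> v1
  v1 = (0\{a} + 0)\{b,c} has moves ·
Bisimilarity quotient blocks:
  B0 = {u0, v0}
  B1 = {u1, v1}
u0 ∈ B0, v0 ∈ B0 → same block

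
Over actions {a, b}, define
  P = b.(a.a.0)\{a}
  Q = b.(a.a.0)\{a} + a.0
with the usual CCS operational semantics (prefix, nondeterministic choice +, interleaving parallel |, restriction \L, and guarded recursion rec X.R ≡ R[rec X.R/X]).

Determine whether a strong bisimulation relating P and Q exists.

not bisimilar

LTS(P): 2 reachable states
  u0 = b.(a.a.0)\{a} :: ··b··> u1
  u1 = (a.a.0)\{a} :: stopped
LTS(Q): 3 reachable states
  v0 = b.(a.a.0)\{a} + a.0 :: ··a··> v1, ··b··> v2
  v1 = 0 :: stopped
  v2 = (a.a.0)\{a} :: stopped
Bisimilarity quotient blocks:
  B0 = {u0}
  B1 = {u1, v1, v2}
  B2 = {v0}
u0 ∈ B0, v0 ∈ B2 → different blocks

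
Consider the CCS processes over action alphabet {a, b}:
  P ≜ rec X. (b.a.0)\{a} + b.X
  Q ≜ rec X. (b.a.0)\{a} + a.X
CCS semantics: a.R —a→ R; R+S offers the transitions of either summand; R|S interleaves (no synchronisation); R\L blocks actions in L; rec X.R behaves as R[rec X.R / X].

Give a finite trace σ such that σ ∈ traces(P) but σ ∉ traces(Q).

P's transition system — 2 states:
  u0 = rec X. (b.a.0)\{a} + b.X :: -b-> u0, -b-> u1
  u1 = (a.0)\{a} :: ∅
Q's transition system — 2 states:
  v0 = rec X. (b.a.0)\{a} + a.X :: -a-> v0, -b-> v1
  v1 = (a.0)\{a} :: ∅
Run σ = ⟨bb⟩ on P: start {u0}
  after b @ step 1: {u0, u1}
  after b @ step 2: {u0, u1}
  — P admits the full trace.
Run σ = ⟨bb⟩ on Q: start {v0}
  after b @ step 1: {v1}
  after b @ step 2: ∅  — Q cannot continue

bb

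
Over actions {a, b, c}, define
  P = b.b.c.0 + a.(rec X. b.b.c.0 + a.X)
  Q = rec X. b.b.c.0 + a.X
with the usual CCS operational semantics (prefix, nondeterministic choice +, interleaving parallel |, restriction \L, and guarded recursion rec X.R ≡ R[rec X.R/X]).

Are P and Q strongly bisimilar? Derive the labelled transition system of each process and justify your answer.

YES

P's transition system — 5 states:
  s0 = b.b.c.0 + a.(rec X. b.b.c.0 + a.X) ⊢ --a--▸ s1, --b--▸ s2
  s1 = rec X. b.b.c.0 + a.X ⊢ --a--▸ s1, --b--▸ s2
  s2 = b.c.0 ⊢ --b--▸ s3
  s3 = c.0 ⊢ --c--▸ s4
  s4 = 0 ⊢ stopped
Q's transition system — 4 states:
  t0 = rec X. b.b.c.0 + a.X ⊢ --a--▸ t0, --b--▸ t1
  t1 = b.c.0 ⊢ --b--▸ t2
  t2 = c.0 ⊢ --c--▸ t3
  t3 = 0 ⊢ stopped
Bisimilarity quotient blocks:
  B0 = {s0, s1, t0}
  B1 = {s2, t1}
  B2 = {s3, t2}
  B3 = {s4, t3}
s0 ∈ B0, t0 ∈ B0 → same block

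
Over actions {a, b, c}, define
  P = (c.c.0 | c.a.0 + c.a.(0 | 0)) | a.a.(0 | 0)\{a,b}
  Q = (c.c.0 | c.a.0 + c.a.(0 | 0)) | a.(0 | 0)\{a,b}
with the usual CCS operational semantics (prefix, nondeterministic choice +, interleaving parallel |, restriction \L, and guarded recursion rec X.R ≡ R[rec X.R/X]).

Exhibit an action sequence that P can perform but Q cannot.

Reachable graph of P (30 states):
  u0 = (c.c.0 | c.a.0 + c.a.(0 | 0)) | a.a.(0 | 0)\{a,b} has moves -a-> u1, -c-> u2, -c-> u3, -c-> u4
  u1 = (c.c.0 | c.a.0 + c.a.(0 | 0)) | a.(0 | 0)\{a,b} has moves -a-> u5, -c-> u6, -c-> u7, -c-> u8
  u2 = a.(0 | 0) | a.a.(0 | 0)\{a,b} has moves -a-> u6, -a-> u9
  u3 = c.0 | c.a.0 | a.a.(0 | 0)\{a,b} has moves -a-> u7, -c-> u10, -c-> u11
  u4 = c.c.0 | a.0 | a.a.(0 | 0)\{a,b} has moves -a-> u12, -a-> u8, -c-> u11
  u5 = (c.c.0 | c.a.0 + c.a.(0 | 0)) | (0 | 0)\{a,b} has moves -c-> u13, -c-> u14, -c-> u15
  u6 = a.(0 | 0) | a.(0 | 0)\{a,b} has moves -a-> u13, -a-> u16
  u7 = c.0 | c.a.0 | a.(0 | 0)\{a,b} has moves -a-> u14, -c-> u17, -c-> u18
  u8 = c.c.0 | a.0 | a.(0 | 0)\{a,b} has moves -a-> u15, -a-> u19, -c-> u18
  u9 = 0 | 0 | a.a.(0 | 0)\{a,b} has moves -a-> u16
  u10 = 0 | c.a.0 | a.a.(0 | 0)\{a,b} has moves -a-> u17, -c-> u20
  u11 = c.0 | a.0 | a.a.(0 | 0)\{a,b} has moves -a-> u18, -a-> u21, -c-> u20
  u12 = c.c.0 | 0 | a.a.(0 | 0)\{a,b} has moves -a-> u19, -c-> u21
  u13 = a.(0 | 0) | (0 | 0)\{a,b} has moves -a-> u22
  u14 = c.0 | c.a.0 | (0 | 0)\{a,b} has moves -c-> u23, -c-> u24
  u15 = c.c.0 | a.0 | (0 | 0)\{a,b} has moves -a-> u25, -c-> u24
  u16 = 0 | 0 | a.(0 | 0)\{a,b} has moves -a-> u22
  u17 = 0 | c.a.0 | a.(0 | 0)\{a,b} has moves -a-> u23, -c-> u26
  u18 = c.0 | a.0 | a.(0 | 0)\{a,b} has moves -a-> u24, -a-> u27, -c-> u26
  u19 = c.c.0 | 0 | a.(0 | 0)\{a,b} has moves -a-> u25, -c-> u27
  u20 = 0 | a.0 | a.a.(0 | 0)\{a,b} has moves -a-> u26, -a-> u9
  u21 = c.0 | 0 | a.a.(0 | 0)\{a,b} has moves -a-> u27, -c-> u9
  u22 = 0 | 0 | (0 | 0)\{a,b} has moves (no moves)
  u23 = 0 | c.a.0 | (0 | 0)\{a,b} has moves -c-> u28
  u24 = c.0 | a.0 | (0 | 0)\{a,b} has moves -a-> u29, -c-> u28
  u25 = c.c.0 | 0 | (0 | 0)\{a,b} has moves -c-> u29
  u26 = 0 | a.0 | a.(0 | 0)\{a,b} has moves -a-> u16, -a-> u28
  u27 = c.0 | 0 | a.(0 | 0)\{a,b} has moves -a-> u29, -c-> u16
  u28 = 0 | a.0 | (0 | 0)\{a,b} has moves -a-> u22
  u29 = c.0 | 0 | (0 | 0)\{a,b} has moves -c-> u22
Reachable graph of Q (20 states):
  v0 = (c.c.0 | c.a.0 + c.a.(0 | 0)) | a.(0 | 0)\{a,b} has moves -a-> v1, -c-> v2, -c-> v3, -c-> v4
  v1 = (c.c.0 | c.a.0 + c.a.(0 | 0)) | (0 | 0)\{a,b} has moves -c-> v5, -c-> v6, -c-> v7
  v2 = a.(0 | 0) | a.(0 | 0)\{a,b} has moves -a-> v5, -a-> v8
  v3 = c.0 | c.a.0 | a.(0 | 0)\{a,b} has moves -a-> v6, -c-> v10, -c-> v9
  v4 = c.c.0 | a.0 | a.(0 | 0)\{a,b} has moves -a-> v11, -a-> v7, -c-> v10
  v5 = a.(0 | 0) | (0 | 0)\{a,b} has moves -a-> v12
  v6 = c.0 | c.a.0 | (0 | 0)\{a,b} has moves -c-> v13, -c-> v14
  v7 = c.c.0 | a.0 | (0 | 0)\{a,b} has moves -a-> v15, -c-> v14
  v8 = 0 | 0 | a.(0 | 0)\{a,b} has moves -a-> v12
  v9 = 0 | c.a.0 | a.(0 | 0)\{a,b} has moves -a-> v13, -c-> v16
  v10 = c.0 | a.0 | a.(0 | 0)\{a,b} has moves -a-> v14, -a-> v17, -c-> v16
  v11 = c.c.0 | 0 | a.(0 | 0)\{a,b} has moves -a-> v15, -c-> v17
  v12 = 0 | 0 | (0 | 0)\{a,b} has moves (no moves)
  v13 = 0 | c.a.0 | (0 | 0)\{a,b} has moves -c-> v18
  v14 = c.0 | a.0 | (0 | 0)\{a,b} has moves -a-> v19, -c-> v18
  v15 = c.c.0 | 0 | (0 | 0)\{a,b} has moves -c-> v19
  v16 = 0 | a.0 | a.(0 | 0)\{a,b} has moves -a-> v18, -a-> v8
  v17 = c.0 | 0 | a.(0 | 0)\{a,b} has moves -a-> v19, -c-> v8
  v18 = 0 | a.0 | (0 | 0)\{a,b} has moves -a-> v12
  v19 = c.0 | 0 | (0 | 0)\{a,b} has moves -c-> v12
Run σ = ⟨aa⟩ on P: start {u0}
  after a @ step 1: {u1}
  after a @ step 2: {u5}
  ✓ P
Run σ = ⟨aa⟩ on Q: start {v0}
  after a @ step 1: {v1}
  after a @ step 2: ∅  — Q cannot continue

aa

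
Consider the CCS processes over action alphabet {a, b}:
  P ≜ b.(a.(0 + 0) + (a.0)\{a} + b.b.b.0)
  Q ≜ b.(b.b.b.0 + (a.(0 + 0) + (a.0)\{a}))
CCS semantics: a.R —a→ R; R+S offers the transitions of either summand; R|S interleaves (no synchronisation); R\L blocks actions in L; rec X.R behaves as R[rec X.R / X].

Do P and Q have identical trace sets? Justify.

LTS(P): 6 reachable states
  s0 = b.(a.(0 + 0) + (a.0)\{a} + b.b.b.0) ⊢ --b--▸ s1
  s1 = a.(0 + 0) + (a.0)\{a} + b.b.b.0 ⊢ --a--▸ s2, --b--▸ s3
  s2 = 0 + 0 ⊢ ·
  s3 = b.b.0 ⊢ --b--▸ s4
  s4 = b.0 ⊢ --b--▸ s5
  s5 = 0 ⊢ ·
LTS(Q): 6 reachable states
  t0 = b.(b.b.b.0 + (a.(0 + 0) + (a.0)\{a})) ⊢ --b--▸ t1
  t1 = b.b.b.0 + (a.(0 + 0) + (a.0)\{a}) ⊢ --a--▸ t2, --b--▸ t3
  t2 = 0 + 0 ⊢ ·
  t3 = b.b.0 ⊢ --b--▸ t4
  t4 = b.0 ⊢ --b--▸ t5
  t5 = 0 ⊢ ·
Coarsest stable partition (strong bisimilarity classes):
  B0 = {s0, t0}
  B1 = {s1, t1}
  B2 = {s2, s5, t2, t5}
  B3 = {s3, t3}
  B4 = {s4, t4}
s0 ∈ B0, t0 ∈ B0 → same block
Bisimilar ⇒ trace-equivalent.

YES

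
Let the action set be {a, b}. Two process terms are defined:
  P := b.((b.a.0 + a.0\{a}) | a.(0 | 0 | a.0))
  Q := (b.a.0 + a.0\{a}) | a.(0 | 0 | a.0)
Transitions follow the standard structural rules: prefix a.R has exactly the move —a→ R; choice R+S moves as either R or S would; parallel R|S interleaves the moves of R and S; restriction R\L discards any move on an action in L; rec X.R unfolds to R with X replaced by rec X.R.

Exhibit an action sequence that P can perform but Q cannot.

bb

LTS(P): 13 reachable states
  m0 = b.((b.a.0 + a.0\{a}) | a.(0 | 0 | a.0)) :: =b=> m1
  m1 = (b.a.0 + a.0\{a}) | a.(0 | 0 | a.0) :: =a=> m2, =a=> m3, =b=> m4
  m2 = (b.a.0 + a.0\{a}) | (0 | 0 | a.0) :: =a=> m5, =a=> m6, =b=> m7
  m3 = 0\{a} | a.(0 | 0 | a.0) :: =a=> m6
  m4 = a.0 | a.(0 | 0 | a.0) :: =a=> m7, =a=> m8
  m5 = (b.a.0 + a.0\{a}) | (0 | 0 | 0) :: =a=> m9, =b=> m10
  m6 = 0\{a} | (0 | 0 | a.0) :: =a=> m9
  m7 = a.0 | (0 | 0 | a.0) :: =a=> m10, =a=> m11
  m8 = 0 | a.(0 | 0 | a.0) :: =a=> m11
  m9 = 0\{a} | (0 | 0 | 0) :: ·
  m10 = a.0 | (0 | 0 | 0) :: =a=> m12
  m11 = 0 | (0 | 0 | a.0) :: =a=> m12
  m12 = 0 | (0 | 0 | 0) :: ·
LTS(Q): 12 reachable states
  n0 = (b.a.0 + a.0\{a}) | a.(0 | 0 | a.0) :: =a=> n1, =a=> n2, =b=> n3
  n1 = (b.a.0 + a.0\{a}) | (0 | 0 | a.0) :: =a=> n4, =a=> n5, =b=> n6
  n2 = 0\{a} | a.(0 | 0 | a.0) :: =a=> n5
  n3 = a.0 | a.(0 | 0 | a.0) :: =a=> n6, =a=> n7
  n4 = (b.a.0 + a.0\{a}) | (0 | 0 | 0) :: =a=> n8, =b=> n9
  n5 = 0\{a} | (0 | 0 | a.0) :: =a=> n8
  n6 = a.0 | (0 | 0 | a.0) :: =a=> n10, =a=> n9
  n7 = 0 | a.(0 | 0 | a.0) :: =a=> n10
  n8 = 0\{a} | (0 | 0 | 0) :: ·
  n9 = a.0 | (0 | 0 | 0) :: =a=> n11
  n10 = 0 | (0 | 0 | a.0) :: =a=> n11
  n11 = 0 | (0 | 0 | 0) :: ·
Run σ = ⟨bb⟩ on P: start {m0}
  step 1 (b): {m1}
  step 2 (b): {m4}
  — P admits the full trace.
Run σ = ⟨bb⟩ on Q: start {n0}
  step 1 (b): {n3}
  step 2 (b): no successor for Q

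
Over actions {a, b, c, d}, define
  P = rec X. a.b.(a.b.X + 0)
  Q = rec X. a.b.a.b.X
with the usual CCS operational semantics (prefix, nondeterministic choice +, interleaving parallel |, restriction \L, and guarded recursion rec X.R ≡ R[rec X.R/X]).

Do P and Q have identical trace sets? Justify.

P's transition system — 4 states:
  p0 = rec X. a.b.(a.b.X + 0) has moves --a--▸ p1
  p1 = b.(a.b.(rec X. a.b.(a.b.X + 0)) + 0) has moves --b--▸ p2
  p2 = a.b.(rec X. a.b.(a.b.X + 0)) + 0 has moves --a--▸ p3
  p3 = b.(rec X. a.b.(a.b.X + 0)) has moves --b--▸ p0
Q's transition system — 4 states:
  q0 = rec X. a.b.a.b.X has moves --a--▸ q1
  q1 = b.a.b.(rec X. a.b.a.b.X) has moves --b--▸ q2
  q2 = a.b.(rec X. a.b.a.b.X) has moves --a--▸ q3
  q3 = b.(rec X. a.b.a.b.X) has moves --b--▸ q0
Partition-refinement fixed point:
  B0 = {p0, p2, q0, q2}
  B1 = {p1, p3, q1, q3}
p0 ∈ B0, q0 ∈ B0 → same block
Bisimilar ⇒ trace-equivalent.

traces(P) = traces(Q)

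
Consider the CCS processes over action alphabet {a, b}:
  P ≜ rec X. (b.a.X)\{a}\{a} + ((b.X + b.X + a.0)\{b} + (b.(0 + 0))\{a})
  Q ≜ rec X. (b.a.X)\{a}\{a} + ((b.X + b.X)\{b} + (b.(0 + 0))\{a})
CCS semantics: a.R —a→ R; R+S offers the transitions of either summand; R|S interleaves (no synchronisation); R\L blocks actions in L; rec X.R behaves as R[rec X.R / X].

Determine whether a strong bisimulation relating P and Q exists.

LTS(P): 4 reachable states
  s0 = rec X. (b.a.X)\{a}\{a} + ((b.X + b.X + a.0)\{b} + (b.(0 + 0))\{a}) ⊢ —a→ s1, —b→ s2, —b→ s3
  s1 = 0\{b} ⊢ deadlocked
  s2 = (0 + 0)\{a} ⊢ deadlocked
  s3 = (a.(rec X. (b.a.X)\{a}\{a} + ((b.X + b.X + a.0)\{b} + (b.(0 + 0))\{a})))\{a}\{a} ⊢ deadlocked
LTS(Q): 3 reachable states
  t0 = rec X. (b.a.X)\{a}\{a} + ((b.X + b.X)\{b} + (b.(0 + 0))\{a}) ⊢ —b→ t1, —b→ t2
  t1 = (0 + 0)\{a} ⊢ deadlocked
  t2 = (a.(rec X. (b.a.X)\{a}\{a} + ((b.X + b.X)\{b} + (b.(0 + 0))\{a})))\{a}\{a} ⊢ deadlocked
Coarsest stable partition (strong bisimilarity classes):
  B0 = {s0}
  B1 = {s1, s2, s3, t1, t2}
  B2 = {t0}
s0 ∈ B0, t0 ∈ B2 → different blocks

NO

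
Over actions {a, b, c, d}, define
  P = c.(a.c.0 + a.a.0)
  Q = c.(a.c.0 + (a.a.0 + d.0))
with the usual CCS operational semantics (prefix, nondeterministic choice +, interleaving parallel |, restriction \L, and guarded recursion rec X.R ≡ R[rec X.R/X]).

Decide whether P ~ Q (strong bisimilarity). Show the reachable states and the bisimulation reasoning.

Reachable graph of P (5 states):
  m0 = c.(a.c.0 + a.a.0) → ··c··> m1
  m1 = a.c.0 + a.a.0 → ··a··> m2, ··a··> m3
  m2 = a.0 → ··a··> m4
  m3 = c.0 → ··c··> m4
  m4 = 0 → ·
Reachable graph of Q (5 states):
  n0 = c.(a.c.0 + (a.a.0 + d.0)) → ··c··> n1
  n1 = a.c.0 + (a.a.0 + d.0) → ··a··> n2, ··a··> n3, ··d··> n4
  n2 = a.0 → ··a··> n4
  n3 = c.0 → ··c··> n4
  n4 = 0 → ·
Coarsest stable partition (strong bisimilarity classes):
  B0 = {m0}
  B1 = {m1}
  B2 = {m3, n3}
  B3 = {m4, n4}
  B4 = {m2, n2}
  B5 = {n0}
  B6 = {n1}
m0 ∈ B0, n0 ∈ B5 → different blocks

not bisimilar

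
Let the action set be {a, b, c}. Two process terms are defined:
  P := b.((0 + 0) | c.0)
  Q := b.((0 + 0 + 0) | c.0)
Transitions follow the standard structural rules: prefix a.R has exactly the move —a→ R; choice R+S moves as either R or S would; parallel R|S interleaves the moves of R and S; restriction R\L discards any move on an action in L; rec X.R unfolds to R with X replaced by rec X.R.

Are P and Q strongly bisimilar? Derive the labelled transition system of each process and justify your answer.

P's transition system — 3 states:
  s0 = b.((0 + 0) | c.0) has moves —b→ s1
  s1 = (0 + 0) | c.0 has moves —c→ s2
  s2 = (0 + 0) | 0 has moves ∅
Q's transition system — 3 states:
  t0 = b.((0 + 0 + 0) | c.0) has moves —b→ t1
  t1 = (0 + 0 + 0) | c.0 has moves —c→ t2
  t2 = (0 + 0 + 0) | 0 has moves ∅
Bisimilarity quotient blocks:
  B0 = {s0, t0}
  B1 = {s1, t1}
  B2 = {s2, t2}
s0 ∈ B0, t0 ∈ B0 → same block

bisimilar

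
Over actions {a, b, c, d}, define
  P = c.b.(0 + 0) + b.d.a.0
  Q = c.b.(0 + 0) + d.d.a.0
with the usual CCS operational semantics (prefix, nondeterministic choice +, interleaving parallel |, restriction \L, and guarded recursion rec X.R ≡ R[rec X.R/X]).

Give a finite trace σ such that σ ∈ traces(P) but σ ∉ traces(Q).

Reachable graph of P (6 states):
  s0 = c.b.(0 + 0) + b.d.a.0 :: —b→ s1, —c→ s2
  s1 = d.a.0 :: —d→ s3
  s2 = b.(0 + 0) :: —b→ s4
  s3 = a.0 :: —a→ s5
  s4 = 0 + 0 :: (no moves)
  s5 = 0 :: (no moves)
Reachable graph of Q (6 states):
  t0 = c.b.(0 + 0) + d.d.a.0 :: —c→ t1, —d→ t2
  t1 = b.(0 + 0) :: —b→ t3
  t2 = d.a.0 :: —d→ t4
  t3 = 0 + 0 :: (no moves)
  t4 = a.0 :: —a→ t5
  t5 = 0 :: (no moves)
Executing b from P (initial set {s0}):
  [1] b ⇒ {s1}
  ✓ P
Executing b from Q (initial set {t0}):
  [1] b ⇒ ∅ (Q stuck)

b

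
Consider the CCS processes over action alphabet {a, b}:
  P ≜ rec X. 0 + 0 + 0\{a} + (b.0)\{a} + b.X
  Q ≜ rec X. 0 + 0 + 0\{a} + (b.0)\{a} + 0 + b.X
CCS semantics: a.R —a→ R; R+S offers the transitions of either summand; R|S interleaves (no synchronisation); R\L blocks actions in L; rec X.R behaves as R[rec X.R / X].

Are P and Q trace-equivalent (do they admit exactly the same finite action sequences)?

YES

LTS(P): 2 reachable states
  m0 = rec X. 0 + 0 + 0\{a} + (b.0)\{a} + b.X → —b→ m0, —b→ m1
  m1 = 0\{a} → deadlocked
LTS(Q): 2 reachable states
  n0 = rec X. 0 + 0 + 0\{a} + (b.0)\{a} + 0 + b.X → —b→ n0, —b→ n1
  n1 = 0\{a} → deadlocked
Partition-refinement fixed point:
  B0 = {m0, n0}
  B1 = {m1, n1}
m0 ∈ B0, n0 ∈ B0 → same block
Bisimilar ⇒ trace-equivalent.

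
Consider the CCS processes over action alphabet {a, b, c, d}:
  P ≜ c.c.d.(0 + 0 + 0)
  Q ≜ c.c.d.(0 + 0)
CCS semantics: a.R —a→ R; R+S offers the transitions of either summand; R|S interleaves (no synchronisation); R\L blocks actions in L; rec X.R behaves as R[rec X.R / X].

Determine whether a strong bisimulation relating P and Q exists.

P's transition system — 4 states:
  p0 = c.c.d.(0 + 0 + 0) ⊢ -c-> p1
  p1 = c.d.(0 + 0 + 0) ⊢ -c-> p2
  p2 = d.(0 + 0 + 0) ⊢ -d-> p3
  p3 = 0 + 0 + 0 ⊢ ∅
Q's transition system — 4 states:
  q0 = c.c.d.(0 + 0) ⊢ -c-> q1
  q1 = c.d.(0 + 0) ⊢ -c-> q2
  q2 = d.(0 + 0) ⊢ -d-> q3
  q3 = 0 + 0 ⊢ ∅
Bisimilarity quotient blocks:
  B0 = {p0, q0}
  B1 = {p1, q1}
  B2 = {p2, q2}
  B3 = {p3, q3}
p0 ∈ B0, q0 ∈ B0 → same block

P ~ Q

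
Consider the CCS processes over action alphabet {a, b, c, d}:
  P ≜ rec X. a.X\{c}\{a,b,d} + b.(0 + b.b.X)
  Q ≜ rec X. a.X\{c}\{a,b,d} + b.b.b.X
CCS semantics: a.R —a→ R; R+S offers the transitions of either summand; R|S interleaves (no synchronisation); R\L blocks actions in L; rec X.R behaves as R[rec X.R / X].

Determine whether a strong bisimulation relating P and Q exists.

P ~ Q

Reachable graph of P (4 states):
  m0 = rec X. a.X\{c}\{a,b,d} + b.(0 + b.b.X) :: --a--▸ m1, --b--▸ m2
  m1 = (rec X. a.X\{c}\{a,b,d} + b.(0 + b.b.X))\{c}\{a,b,d} :: ∅
  m2 = 0 + b.b.(rec X. a.X\{c}\{a,b,d} + b.(0 + b.b.X)) :: --b--▸ m3
  m3 = b.(rec X. a.X\{c}\{a,b,d} + b.(0 + b.b.X)) :: --b--▸ m0
Reachable graph of Q (4 states):
  n0 = rec X. a.X\{c}\{a,b,d} + b.b.b.X :: --a--▸ n1, --b--▸ n2
  n1 = (rec X. a.X\{c}\{a,b,d} + b.b.b.X)\{c}\{a,b,d} :: ∅
  n2 = b.b.(rec X. a.X\{c}\{a,b,d} + b.b.b.X) :: --b--▸ n3
  n3 = b.(rec X. a.X\{c}\{a,b,d} + b.b.b.X) :: --b--▸ n0
Coarsest stable partition (strong bisimilarity classes):
  B0 = {m0, n0}
  B1 = {m1, n1}
  B2 = {m2, n2}
  B3 = {m3, n3}
m0 ∈ B0, n0 ∈ B0 → same block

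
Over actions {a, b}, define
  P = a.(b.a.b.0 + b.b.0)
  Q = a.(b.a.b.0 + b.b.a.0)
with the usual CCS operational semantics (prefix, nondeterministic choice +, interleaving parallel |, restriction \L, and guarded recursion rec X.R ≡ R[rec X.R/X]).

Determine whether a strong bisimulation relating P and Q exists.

not bisimilar

LTS(P): 5 reachable states
  u0 = a.(b.a.b.0 + b.b.0) ⊢ ··a··> u1
  u1 = b.a.b.0 + b.b.0 ⊢ ··b··> u2, ··b··> u3
  u2 = a.b.0 ⊢ ··a··> u3
  u3 = b.0 ⊢ ··b··> u4
  u4 = 0 ⊢ deadlocked
LTS(Q): 7 reachable states
  v0 = a.(b.a.b.0 + b.b.a.0) ⊢ ··a··> v1
  v1 = b.a.b.0 + b.b.a.0 ⊢ ··b··> v2, ··b··> v3
  v2 = a.b.0 ⊢ ··a··> v4
  v3 = b.a.0 ⊢ ··b··> v5
  v4 = b.0 ⊢ ··b··> v6
  v5 = a.0 ⊢ ··a··> v6
  v6 = 0 ⊢ deadlocked
Coarsest stable partition (strong bisimilarity classes):
  B0 = {u0}
  B1 = {u1}
  B2 = {u3, v4}
  B3 = {u4, v6}
  B4 = {u2, v2}
  B5 = {v0}
  B6 = {v1}
  B7 = {v3}
  B8 = {v5}
u0 ∈ B0, v0 ∈ B5 → different blocks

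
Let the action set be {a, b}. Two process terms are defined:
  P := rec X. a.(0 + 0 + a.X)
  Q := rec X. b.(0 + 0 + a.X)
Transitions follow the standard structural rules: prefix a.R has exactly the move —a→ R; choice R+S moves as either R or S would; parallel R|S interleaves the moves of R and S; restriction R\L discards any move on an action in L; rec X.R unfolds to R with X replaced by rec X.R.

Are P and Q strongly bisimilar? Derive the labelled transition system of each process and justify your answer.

P ≁ Q

P's transition system — 2 states:
  s0 = rec X. a.(0 + 0 + a.X) → --a--▸ s1
  s1 = 0 + 0 + a.(rec X. a.(0 + 0 + a.X)) → --a--▸ s0
Q's transition system — 2 states:
  t0 = rec X. b.(0 + 0 + a.X) → --b--▸ t1
  t1 = 0 + 0 + a.(rec X. b.(0 + 0 + a.X)) → --a--▸ t0
Bisimilarity quotient blocks:
  B0 = {s0, s1}
  B1 = {t0}
  B2 = {t1}
s0 ∈ B0, t0 ∈ B1 → different blocks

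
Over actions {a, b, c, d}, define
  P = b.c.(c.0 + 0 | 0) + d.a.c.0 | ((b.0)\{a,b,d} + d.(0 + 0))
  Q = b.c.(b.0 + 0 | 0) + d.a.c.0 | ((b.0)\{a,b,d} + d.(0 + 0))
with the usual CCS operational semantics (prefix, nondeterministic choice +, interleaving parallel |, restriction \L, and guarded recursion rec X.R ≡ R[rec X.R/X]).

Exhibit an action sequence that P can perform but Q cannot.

P's transition system — 11 states:
  p0 = b.c.(c.0 + 0 | 0) + d.a.c.0 | ((b.0)\{a,b,d} + d.(0 + 0)) | --b--▸ p1, --d--▸ p2, --d--▸ p3
  p1 = c.(c.0 + 0 | 0) | --c--▸ p4
  p2 = a.c.0 | ((b.0)\{a,b,d} + d.(0 + 0)) | --a--▸ p5, --d--▸ p6
  p3 = d.a.c.0 | (0 + 0) | --d--▸ p6
  p4 = c.0 + 0 | 0 | --c--▸ p7
  p5 = c.0 | ((b.0)\{a,b,d} + d.(0 + 0)) | --c--▸ p8, --d--▸ p9
  p6 = a.c.0 | (0 + 0) | --a--▸ p9
  p7 = 0 | stopped
  p8 = 0 | ((b.0)\{a,b,d} + d.(0 + 0)) | --d--▸ p10
  p9 = c.0 | (0 + 0) | --c--▸ p10
  p10 = 0 | (0 + 0) | stopped
Q's transition system — 11 states:
  q0 = b.c.(b.0 + 0 | 0) + d.a.c.0 | ((b.0)\{a,b,d} + d.(0 + 0)) | --b--▸ q1, --d--▸ q2, --d--▸ q3
  q1 = c.(b.0 + 0 | 0) | --c--▸ q4
  q2 = a.c.0 | ((b.0)\{a,b,d} + d.(0 + 0)) | --a--▸ q5, --d--▸ q6
  q3 = d.a.c.0 | (0 + 0) | --d--▸ q6
  q4 = b.0 + 0 | 0 | --b--▸ q7
  q5 = c.0 | ((b.0)\{a,b,d} + d.(0 + 0)) | --c--▸ q8, --d--▸ q9
  q6 = a.c.0 | (0 + 0) | --a--▸ q9
  q7 = 0 | stopped
  q8 = 0 | ((b.0)\{a,b,d} + d.(0 + 0)) | --d--▸ q10
  q9 = c.0 | (0 + 0) | --c--▸ q10
  q10 = 0 | (0 + 0) | stopped
Executing bcc from P (initial set {p0}):
  [1] b ⇒ {p1}
  [2] c ⇒ {p4}
  [3] c ⇒ {p7}
  — P admits the full trace.
Executing bcc from Q (initial set {q0}):
  [1] b ⇒ {q1}
  [2] c ⇒ {q4}
  [3] c ⇒ no successor for Q

bcc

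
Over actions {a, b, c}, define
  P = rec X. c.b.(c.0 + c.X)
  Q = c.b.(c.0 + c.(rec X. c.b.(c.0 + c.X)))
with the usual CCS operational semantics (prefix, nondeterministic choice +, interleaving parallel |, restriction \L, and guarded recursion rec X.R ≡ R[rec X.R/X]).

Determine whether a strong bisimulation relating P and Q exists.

LTS(P): 4 reachable states
  m0 = rec X. c.b.(c.0 + c.X) → -c-> m1
  m1 = b.(c.0 + c.(rec X. c.b.(c.0 + c.X))) → -b-> m2
  m2 = c.0 + c.(rec X. c.b.(c.0 + c.X)) → -c-> m0, -c-> m3
  m3 = 0 → ·
LTS(Q): 5 reachable states
  n0 = c.b.(c.0 + c.(rec X. c.b.(c.0 + c.X))) → -c-> n1
  n1 = b.(c.0 + c.(rec X. c.b.(c.0 + c.X))) → -b-> n2
  n2 = c.0 + c.(rec X. c.b.(c.0 + c.X)) → -c-> n3, -c-> n4
  n3 = 0 → ·
  n4 = rec X. c.b.(c.0 + c.X) → -c-> n1
Coarsest stable partition (strong bisimilarity classes):
  B0 = {m0, n0, n4}
  B1 = {m1, n1}
  B2 = {m2, n2}
  B3 = {m3, n3}
m0 ∈ B0, n0 ∈ B0 → same block

bisimilar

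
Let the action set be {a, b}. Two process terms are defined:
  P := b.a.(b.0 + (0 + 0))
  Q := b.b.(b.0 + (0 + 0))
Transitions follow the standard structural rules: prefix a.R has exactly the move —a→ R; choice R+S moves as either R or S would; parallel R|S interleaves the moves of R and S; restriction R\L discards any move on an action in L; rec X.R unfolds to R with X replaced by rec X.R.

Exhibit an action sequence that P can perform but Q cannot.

ba

LTS(P): 4 reachable states
  p0 = b.a.(b.0 + (0 + 0)) ⊢ —b→ p1
  p1 = a.(b.0 + (0 + 0)) ⊢ —a→ p2
  p2 = b.0 + (0 + 0) ⊢ —b→ p3
  p3 = 0 ⊢ deadlocked
LTS(Q): 4 reachable states
  q0 = b.b.(b.0 + (0 + 0)) ⊢ —b→ q1
  q1 = b.(b.0 + (0 + 0)) ⊢ —b→ q2
  q2 = b.0 + (0 + 0) ⊢ —b→ q3
  q3 = 0 ⊢ deadlocked
Run σ = ⟨ba⟩ on P: start {p0}
  step 1 (b): {p1}
  step 2 (a): {p2}
  — P admits the full trace.
Run σ = ⟨ba⟩ on Q: start {q0}
  step 1 (b): {q1}
  step 2 (a): no successor for Q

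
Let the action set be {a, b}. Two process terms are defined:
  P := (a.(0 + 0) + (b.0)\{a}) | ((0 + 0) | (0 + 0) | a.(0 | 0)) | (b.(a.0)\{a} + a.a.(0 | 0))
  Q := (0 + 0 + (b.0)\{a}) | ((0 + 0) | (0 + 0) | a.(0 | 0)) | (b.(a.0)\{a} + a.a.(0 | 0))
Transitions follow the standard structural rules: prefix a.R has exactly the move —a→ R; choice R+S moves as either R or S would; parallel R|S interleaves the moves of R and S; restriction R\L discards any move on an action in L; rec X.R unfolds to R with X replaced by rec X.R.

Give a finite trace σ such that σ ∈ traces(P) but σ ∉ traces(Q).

Reachable graph of P (24 states):
  m0 = (a.(0 + 0) + (b.0)\{a}) | ((0 + 0) | (0 + 0) | a.(0 | 0)) | (b.(a.0)\{a} + a.a.(0 | 0)) has moves -a-> m1, -a-> m2, -a-> m3, -b-> m4, -b-> m5
  m1 = (0 + 0) | ((0 + 0) | (0 + 0) | a.(0 | 0)) | (b.(a.0)\{a} + a.a.(0 | 0)) has moves -a-> m6, -a-> m7, -b-> m8
  m2 = (a.(0 + 0) + (b.0)\{a}) | ((0 + 0) | (0 + 0) | (0 | 0)) | (b.(a.0)\{a} + a.a.(0 | 0)) has moves -a-> m6, -a-> m9, -b-> m10, -b-> m11
  m3 = (a.(0 + 0) + (b.0)\{a}) | ((0 + 0) | (0 + 0) | a.(0 | 0)) | a.(0 | 0) has moves -a-> m12, -a-> m7, -a-> m9, -b-> m13
  m4 = (a.(0 + 0) + (b.0)\{a}) | ((0 + 0) | (0 + 0) | a.(0 | 0)) | (a.0)\{a} has moves -a-> m10, -a-> m8, -b-> m14
  m5 = 0\{a} | ((0 + 0) | (0 + 0) | a.(0 | 0)) | (b.(a.0)\{a} + a.a.(0 | 0)) has moves -a-> m11, -a-> m13, -b-> m14
  m6 = (0 + 0) | ((0 + 0) | (0 + 0) | (0 | 0)) | (b.(a.0)\{a} + a.a.(0 | 0)) has moves -a-> m15, -b-> m16
  m7 = (0 + 0) | ((0 + 0) | (0 + 0) | a.(0 | 0)) | a.(0 | 0) has moves -a-> m15, -a-> m17
  m8 = (0 + 0) | ((0 + 0) | (0 + 0) | a.(0 | 0)) | (a.0)\{a} has moves -a-> m16
  m9 = (a.(0 + 0) + (b.0)\{a}) | ((0 + 0) | (0 + 0) | (0 | 0)) | a.(0 | 0) has moves -a-> m15, -a-> m18, -b-> m19
  m10 = (a.(0 + 0) + (b.0)\{a}) | ((0 + 0) | (0 + 0) | (0 | 0)) | (a.0)\{a} has moves -a-> m16, -b-> m20
  m11 = 0\{a} | ((0 + 0) | (0 + 0) | (0 | 0)) | (b.(a.0)\{a} + a.a.(0 | 0)) has moves -a-> m19, -b-> m20
  m12 = (a.(0 + 0) + (b.0)\{a}) | ((0 + 0) | (0 + 0) | a.(0 | 0)) | (0 | 0) has moves -a-> m17, -a-> m18, -b-> m21
  m13 = 0\{a} | ((0 + 0) | (0 + 0) | a.(0 | 0)) | a.(0 | 0) has moves -a-> m19, -a-> m21
  m14 = 0\{a} | ((0 + 0) | (0 + 0) | a.(0 | 0)) | (a.0)\{a} has moves -a-> m20
  m15 = (0 + 0) | ((0 + 0) | (0 + 0) | (0 | 0)) | a.(0 | 0) has moves -a-> m22
  m16 = (0 + 0) | ((0 + 0) | (0 + 0) | (0 | 0)) | (a.0)\{a} has moves (no moves)
  m17 = (0 + 0) | ((0 + 0) | (0 + 0) | a.(0 | 0)) | (0 | 0) has moves -a-> m22
  m18 = (a.(0 + 0) + (b.0)\{a}) | ((0 + 0) | (0 + 0) | (0 | 0)) | (0 | 0) has moves -a-> m22, -b-> m23
  m19 = 0\{a} | ((0 + 0) | (0 + 0) | (0 | 0)) | a.(0 | 0) has moves -a-> m23
  m20 = 0\{a} | ((0 + 0) | (0 + 0) | (0 | 0)) | (a.0)\{a} has moves (no moves)
  m21 = 0\{a} | ((0 + 0) | (0 + 0) | a.(0 | 0)) | (0 | 0) has moves -a-> m23
  m22 = (0 + 0) | ((0 + 0) | (0 + 0) | (0 | 0)) | (0 | 0) has moves (no moves)
  m23 = 0\{a} | ((0 + 0) | (0 + 0) | (0 | 0)) | (0 | 0) has moves (no moves)
Reachable graph of Q (16 states):
  n0 = (0 + 0 + (b.0)\{a}) | ((0 + 0) | (0 + 0) | a.(0 | 0)) | (b.(a.0)\{a} + a.a.(0 | 0)) has moves -a-> n1, -a-> n2, -b-> n3, -b-> n4
  n1 = (0 + 0 + (b.0)\{a}) | ((0 + 0) | (0 + 0) | (0 | 0)) | (b.(a.0)\{a} + a.a.(0 | 0)) has moves -a-> n5, -b-> n6, -b-> n7
  n2 = (0 + 0 + (b.0)\{a}) | ((0 + 0) | (0 + 0) | a.(0 | 0)) | a.(0 | 0) has moves -a-> n5, -a-> n8, -b-> n9
  n3 = (0 + 0 + (b.0)\{a}) | ((0 + 0) | (0 + 0) | a.(0 | 0)) | (a.0)\{a} has moves -a-> n6, -b-> n10
  n4 = 0\{a} | ((0 + 0) | (0 + 0) | a.(0 | 0)) | (b.(a.0)\{a} + a.a.(0 | 0)) has moves -a-> n7, -a-> n9, -b-> n10
  n5 = (0 + 0 + (b.0)\{a}) | ((0 + 0) | (0 + 0) | (0 | 0)) | a.(0 | 0) has moves -a-> n11, -b-> n12
  n6 = (0 + 0 + (b.0)\{a}) | ((0 + 0) | (0 + 0) | (0 | 0)) | (a.0)\{a} has moves -b-> n13
  n7 = 0\{a} | ((0 + 0) | (0 + 0) | (0 | 0)) | (b.(a.0)\{a} + a.a.(0 | 0)) has moves -a-> n12, -b-> n13
  n8 = (0 + 0 + (b.0)\{a}) | ((0 + 0) | (0 + 0) | a.(0 | 0)) | (0 | 0) has moves -a-> n11, -b-> n14
  n9 = 0\{a} | ((0 + 0) | (0 + 0) | a.(0 | 0)) | a.(0 | 0) has moves -a-> n12, -a-> n14
  n10 = 0\{a} | ((0 + 0) | (0 + 0) | a.(0 | 0)) | (a.0)\{a} has moves -a-> n13
  n11 = (0 + 0 + (b.0)\{a}) | ((0 + 0) | (0 + 0) | (0 | 0)) | (0 | 0) has moves -b-> n15
  n12 = 0\{a} | ((0 + 0) | (0 + 0) | (0 | 0)) | a.(0 | 0) has moves -a-> n15
  n13 = 0\{a} | ((0 + 0) | (0 + 0) | (0 | 0)) | (a.0)\{a} has moves (no moves)
  n14 = 0\{a} | ((0 + 0) | (0 + 0) | a.(0 | 0)) | (0 | 0) has moves -a-> n15
  n15 = 0\{a} | ((0 + 0) | (0 + 0) | (0 | 0)) | (0 | 0) has moves (no moves)
Run σ = ⟨aaaa⟩ on P: start {m0}
  step 1 (a): {m1, m2, m3}
  step 2 (a): {m12, m6, m7, m9}
  step 3 (a): {m15, m17, m18}
  step 4 (a): {m22}
  P completes σ.
Run σ = ⟨aaaa⟩ on Q: start {n0}
  step 1 (a): {n1, n2}
  step 2 (a): {n5, n8}
  step 3 (a): {n11}
  step 4 (a): no successor for Q

aaaa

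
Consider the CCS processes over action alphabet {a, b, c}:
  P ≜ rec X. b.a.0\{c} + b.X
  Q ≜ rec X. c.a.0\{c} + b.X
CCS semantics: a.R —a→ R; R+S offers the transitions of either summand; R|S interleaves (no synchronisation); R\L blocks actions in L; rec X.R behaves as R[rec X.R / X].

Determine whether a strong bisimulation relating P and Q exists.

not bisimilar

LTS(P): 3 reachable states
  u0 = rec X. b.a.0\{c} + b.X | --b--▸ u0, --b--▸ u1
  u1 = a.0\{c} | --a--▸ u2
  u2 = 0\{c} | (no moves)
LTS(Q): 3 reachable states
  v0 = rec X. c.a.0\{c} + b.X | --b--▸ v0, --c--▸ v1
  v1 = a.0\{c} | --a--▸ v2
  v2 = 0\{c} | (no moves)
Partition-refinement fixed point:
  B0 = {u0}
  B1 = {u1, v1}
  B2 = {u2, v2}
  B3 = {v0}
u0 ∈ B0, v0 ∈ B3 → different blocks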